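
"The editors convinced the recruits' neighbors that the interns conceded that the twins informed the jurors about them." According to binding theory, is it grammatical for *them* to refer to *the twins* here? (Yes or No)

*the twins* is an R-expression; Principle C requires it to be free (not bound by any c-commanding expression).
— them: second object of the clause headed by 'informed'; the R-expression locally c-commands the pronoun — coreference blocked (Principle B on the pronoun).

No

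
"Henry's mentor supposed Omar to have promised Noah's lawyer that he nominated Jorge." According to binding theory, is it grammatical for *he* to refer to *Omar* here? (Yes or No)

Yes

*Omar* is an R-expression; Principle C requires it to be free (not bound by any c-commanding expression).
— he: subject of the clause headed by 'nominated'; the pronoun does not c-command the R-expression — coreference allowed.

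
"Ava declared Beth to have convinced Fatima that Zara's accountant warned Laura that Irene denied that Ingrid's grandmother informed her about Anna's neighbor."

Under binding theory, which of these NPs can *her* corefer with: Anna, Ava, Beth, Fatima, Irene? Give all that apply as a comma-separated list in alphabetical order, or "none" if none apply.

*her* is a pronoun; Principle B requires it to be free in its binding domain — the clause headed by 'informed'.
— Anna: possessor inside the second object DP of the clause headed by 'informed'; is c-commanded by the pronoun; coreference would bind this R-expression — blocked (Principle C).
— Ava: subject of the matrix clause; c-commands the pronoun but lies outside its binding domain — allowed.
— Beth: subject of the clause headed by 'convinced'; c-commands the pronoun but lies outside its binding domain — allowed.
— Fatima: object of the clause headed by 'convinced'; c-commands the pronoun but lies outside its binding domain — allowed.
— Irene: subject of the clause headed by 'denied'; c-commands the pronoun but lies outside its binding domain — allowed.

Ava, Beth, Fatima, Irene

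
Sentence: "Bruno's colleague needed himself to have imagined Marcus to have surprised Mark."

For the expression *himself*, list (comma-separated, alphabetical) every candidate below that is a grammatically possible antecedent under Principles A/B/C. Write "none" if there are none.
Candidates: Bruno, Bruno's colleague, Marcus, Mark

*himself* is a reflexive; Principle A requires it to be bound within its binding domain — the matrix clause.
— Bruno: possessor inside the subject DP of the matrix clause; does not c-command the reflexive — cannot bind it (Principle A).
— Bruno's colleague: subject of the matrix clause; c-commands the reflexive within its binding domain — allowed (Principle A).
— Marcus: subject of the clause headed by 'surprised'; does not c-command the reflexive — cannot bind it (Principle A).
— Mark: object of the clause headed by 'surprised'; does not c-command the reflexive — cannot bind it (Principle A).

Bruno's colleague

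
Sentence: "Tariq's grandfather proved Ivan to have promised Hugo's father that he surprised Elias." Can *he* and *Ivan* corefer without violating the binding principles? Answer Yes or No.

Yes

*Ivan* is an R-expression; Principle C requires it to be free (not bound by any c-commanding expression).
— he: subject of the clause headed by 'surprised'; the pronoun does not c-command the R-expression — coreference allowed.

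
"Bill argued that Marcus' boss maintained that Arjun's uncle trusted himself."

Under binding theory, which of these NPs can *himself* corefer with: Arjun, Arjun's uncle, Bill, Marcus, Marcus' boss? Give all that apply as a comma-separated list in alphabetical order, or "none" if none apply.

*himself* is a reflexive; Principle A requires it to be bound within its binding domain — the clause headed by 'trusted'.
— Arjun: possessor inside the subject DP of the clause headed by 'trusted'; does not c-command the reflexive — cannot bind it (Principle A).
— Arjun's uncle: subject of the clause headed by 'trusted'; c-commands the reflexive within its binding domain — allowed (Principle A).
— Bill: subject of the matrix clause; c-commands the reflexive but lies outside its binding domain — cannot bind it (Principle A).
— Marcus: possessor inside the subject DP of the clause headed by 'maintained'; does not c-command the reflexive — cannot bind it (Principle A).
— Marcus' boss: subject of the clause headed by 'maintained'; c-commands the reflexive but lies outside its binding domain — cannot bind it (Principle A).

Arjun's uncle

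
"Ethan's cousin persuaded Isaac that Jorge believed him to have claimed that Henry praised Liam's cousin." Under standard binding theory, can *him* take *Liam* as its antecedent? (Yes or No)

No

*him* is a pronoun; Principle B requires it to be free in its binding domain — the clause headed by 'believed'.
— Liam: possessor inside the object DP of the clause headed by 'praised'; is c-commanded by the pronoun; coreference would bind this R-expression — blocked (Principle C).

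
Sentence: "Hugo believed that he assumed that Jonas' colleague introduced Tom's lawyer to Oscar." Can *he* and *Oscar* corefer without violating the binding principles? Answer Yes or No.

*Oscar* is an R-expression; Principle C requires it to be free (not bound by any c-commanding expression).
— he: subject of the clause headed by 'assumed'; the pronoun c-commands the R-expression — coreference blocked (Principle C).

No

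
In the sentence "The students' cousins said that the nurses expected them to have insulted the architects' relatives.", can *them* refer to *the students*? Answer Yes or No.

*them* is a pronoun; Principle B requires it to be free in its binding domain — the clause headed by 'expected'.
— the students: possessor inside the subject DP of the matrix clause; does not c-command the pronoun — Principle B does not apply; allowed.

Yes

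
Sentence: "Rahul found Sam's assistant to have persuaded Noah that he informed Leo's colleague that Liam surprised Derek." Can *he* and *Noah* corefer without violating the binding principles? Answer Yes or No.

*Noah* is an R-expression; Principle C requires it to be free (not bound by any c-commanding expression).
— he: subject of the clause headed by 'informed'; the pronoun does not c-command the R-expression — coreference allowed.

Yes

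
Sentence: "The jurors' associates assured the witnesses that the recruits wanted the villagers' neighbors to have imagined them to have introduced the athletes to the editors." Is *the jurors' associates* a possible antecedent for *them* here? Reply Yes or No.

Yes

*them* is a pronoun; Principle B requires it to be free in its binding domain — the clause headed by 'imagined'.
— the jurors' associates: subject of the matrix clause; c-commands the pronoun but lies outside its binding domain — allowed.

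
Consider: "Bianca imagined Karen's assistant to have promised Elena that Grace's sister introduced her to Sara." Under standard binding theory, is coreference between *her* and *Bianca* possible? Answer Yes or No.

Yes

*Bianca* is an R-expression; Principle C requires it to be free (not bound by any c-commanding expression).
— her: object of the clause headed by 'introduced'; the pronoun does not c-command the R-expression — coreference allowed.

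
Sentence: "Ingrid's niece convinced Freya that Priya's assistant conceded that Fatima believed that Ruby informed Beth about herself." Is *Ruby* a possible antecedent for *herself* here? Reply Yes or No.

Yes

*herself* is a reflexive; Principle A requires it to be bound within its binding domain — the clause headed by 'informed'.
— Ruby: subject of the clause headed by 'informed'; c-commands the reflexive within its binding domain — allowed (Principle A).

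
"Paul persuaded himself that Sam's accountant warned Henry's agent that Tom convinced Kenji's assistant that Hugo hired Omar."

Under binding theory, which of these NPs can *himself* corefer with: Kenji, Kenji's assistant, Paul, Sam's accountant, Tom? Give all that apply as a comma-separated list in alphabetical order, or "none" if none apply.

*himself* is a reflexive; Principle A requires it to be bound within its binding domain — the matrix clause.
— Kenji: possessor inside the object DP of the clause headed by 'convinced'; does not c-command the reflexive — cannot bind it (Principle A).
— Kenji's assistant: object of the clause headed by 'convinced'; does not c-command the reflexive — cannot bind it (Principle A).
— Paul: subject of the matrix clause; c-commands the reflexive within its binding domain — allowed (Principle A).
— Sam's accountant: subject of the clause headed by 'warned'; does not c-command the reflexive — cannot bind it (Principle A).
— Tom: subject of the clause headed by 'convinced'; does not c-command the reflexive — cannot bind it (Principle A).

Paul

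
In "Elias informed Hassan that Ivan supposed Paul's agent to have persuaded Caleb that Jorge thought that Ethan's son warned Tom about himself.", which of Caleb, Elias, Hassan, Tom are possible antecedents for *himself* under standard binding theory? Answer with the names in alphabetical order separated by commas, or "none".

*himself* is a reflexive; Principle A requires it to be bound within its binding domain — the clause headed by 'warned'.
— Caleb: object of the clause headed by 'persuaded'; c-commands the reflexive but lies outside its binding domain — cannot bind it (Principle A).
— Elias: subject of the matrix clause; c-commands the reflexive but lies outside its binding domain — cannot bind it (Principle A).
— Hassan: object of the matrix clause; c-commands the reflexive but lies outside its binding domain — cannot bind it (Principle A).
— Tom: object of the clause headed by 'warned'; c-commands the reflexive within its binding domain — allowed (Principle A).

Tom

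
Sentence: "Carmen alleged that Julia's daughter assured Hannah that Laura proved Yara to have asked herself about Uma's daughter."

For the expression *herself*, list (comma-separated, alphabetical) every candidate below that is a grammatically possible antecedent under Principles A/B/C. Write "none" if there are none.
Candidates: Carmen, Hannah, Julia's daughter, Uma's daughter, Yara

Yara

*herself* is a reflexive; Principle A requires it to be bound within its binding domain — the clause headed by 'asked'.
— Carmen: subject of the matrix clause; c-commands the reflexive but lies outside its binding domain — cannot bind it (Principle A).
— Hannah: object of the clause headed by 'assured'; c-commands the reflexive but lies outside its binding domain — cannot bind it (Principle A).
— Julia's daughter: subject of the clause headed by 'assured'; c-commands the reflexive but lies outside its binding domain — cannot bind it (Principle A).
— Uma's daughter: second object of the clause headed by 'asked'; does not c-command the reflexive — cannot bind it (Principle A).
— Yara: subject of the clause headed by 'asked'; c-commands the reflexive within its binding domain — allowed (Principle A).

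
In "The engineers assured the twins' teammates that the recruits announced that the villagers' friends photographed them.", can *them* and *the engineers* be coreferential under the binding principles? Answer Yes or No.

Yes

*the engineers* is an R-expression; Principle C requires it to be free (not bound by any c-commanding expression).
— them: object of the clause headed by 'photographed'; the pronoun does not c-command the R-expression — coreference allowed.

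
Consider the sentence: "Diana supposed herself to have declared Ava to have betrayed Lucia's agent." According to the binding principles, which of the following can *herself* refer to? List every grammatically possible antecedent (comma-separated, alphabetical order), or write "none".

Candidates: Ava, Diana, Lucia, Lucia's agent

Diana

*herself* is a reflexive; Principle A requires it to be bound within its binding domain — the matrix clause.
— Ava: subject of the clause headed by 'betrayed'; does not c-command the reflexive — cannot bind it (Principle A).
— Diana: subject of the matrix clause; c-commands the reflexive within its binding domain — allowed (Principle A).
— Lucia: possessor inside the object DP of the clause headed by 'betrayed'; does not c-command the reflexive — cannot bind it (Principle A).
— Lucia's agent: object of the clause headed by 'betrayed'; does not c-command the reflexive — cannot bind it (Principle A).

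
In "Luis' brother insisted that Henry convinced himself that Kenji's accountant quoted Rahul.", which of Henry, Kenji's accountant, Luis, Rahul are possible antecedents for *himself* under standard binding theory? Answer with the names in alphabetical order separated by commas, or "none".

*himself* is a reflexive; Principle A requires it to be bound within its binding domain — the clause headed by 'convinced'.
— Henry: subject of the clause headed by 'convinced'; c-commands the reflexive within its binding domain — allowed (Principle A).
— Kenji's accountant: subject of the clause headed by 'quoted'; does not c-command the reflexive — cannot bind it (Principle A).
— Luis: possessor inside the subject DP of the matrix clause; does not c-command the reflexive — cannot bind it (Principle A).
— Rahul: object of the clause headed by 'quoted'; does not c-command the reflexive — cannot bind it (Principle A).

Henry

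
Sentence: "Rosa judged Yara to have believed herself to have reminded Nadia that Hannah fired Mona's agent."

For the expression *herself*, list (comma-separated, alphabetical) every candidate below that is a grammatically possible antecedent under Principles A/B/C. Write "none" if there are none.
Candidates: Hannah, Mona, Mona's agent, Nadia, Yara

*herself* is a reflexive; Principle A requires it to be bound within its binding domain — the clause headed by 'believed'.
— Hannah: subject of the clause headed by 'fired'; does not c-command the reflexive — cannot bind it (Principle A).
— Mona: possessor inside the object DP of the clause headed by 'fired'; does not c-command the reflexive — cannot bind it (Principle A).
— Mona's agent: object of the clause headed by 'fired'; does not c-command the reflexive — cannot bind it (Principle A).
— Nadia: object of the clause headed by 'reminded'; does not c-command the reflexive — cannot bind it (Principle A).
— Yara: subject of the clause headed by 'believed'; c-commands the reflexive within its binding domain — allowed (Principle A).

Yara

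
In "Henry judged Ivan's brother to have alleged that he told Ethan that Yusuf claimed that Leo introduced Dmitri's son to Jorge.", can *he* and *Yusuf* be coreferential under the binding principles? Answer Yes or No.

*Yusuf* is an R-expression; Principle C requires it to be free (not bound by any c-commanding expression).
— he: subject of the clause headed by 'told'; the pronoun c-commands the R-expression — coreference blocked (Principle C).

No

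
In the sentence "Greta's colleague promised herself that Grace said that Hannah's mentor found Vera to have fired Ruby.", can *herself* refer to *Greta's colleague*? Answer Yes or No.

*herself* is a reflexive; Principle A requires it to be bound within its binding domain — the matrix clause.
— Greta's colleague: subject of the matrix clause; c-commands the reflexive within its binding domain — allowed (Principle A).

Yes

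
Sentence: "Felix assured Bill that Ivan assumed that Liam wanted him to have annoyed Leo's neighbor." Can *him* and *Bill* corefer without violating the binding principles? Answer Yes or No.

Yes

*Bill* is an R-expression; Principle C requires it to be free (not bound by any c-commanding expression).
— him: subject of the clause headed by 'annoyed'; the pronoun does not c-command the R-expression — coreference allowed.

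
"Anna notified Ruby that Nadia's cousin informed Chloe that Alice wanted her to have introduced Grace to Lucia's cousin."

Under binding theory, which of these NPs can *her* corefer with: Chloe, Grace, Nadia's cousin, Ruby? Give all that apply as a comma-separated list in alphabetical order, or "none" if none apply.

Chloe, Nadia's cousin, Ruby

*her* is a pronoun; Principle B requires it to be free in its binding domain — the clause headed by 'wanted'.
— Chloe: object of the clause headed by 'informed'; c-commands the pronoun but lies outside its binding domain — allowed.
— Grace: object of the clause headed by 'introduced'; is c-commanded by the pronoun; coreference would bind this R-expression — blocked (Principle C).
— Nadia's cousin: subject of the clause headed by 'informed'; c-commands the pronoun but lies outside its binding domain — allowed.
— Ruby: object of the matrix clause; c-commands the pronoun but lies outside its binding domain — allowed.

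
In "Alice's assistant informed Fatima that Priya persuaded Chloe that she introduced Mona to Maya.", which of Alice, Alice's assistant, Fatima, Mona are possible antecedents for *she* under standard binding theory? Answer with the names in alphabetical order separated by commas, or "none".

Alice, Alice's assistant, Fatima

*she* is a pronoun; Principle B requires it to be free in its binding domain — the clause headed by 'introduced'.
— Alice: possessor inside the subject DP of the matrix clause; does not c-command the pronoun — Principle B does not apply; allowed.
— Alice's assistant: subject of the matrix clause; c-commands the pronoun but lies outside its binding domain — allowed.
— Fatima: object of the matrix clause; c-commands the pronoun but lies outside its binding domain — allowed.
— Mona: object of the clause headed by 'introduced'; is c-commanded by the pronoun; coreference would bind this R-expression — blocked (Principle C).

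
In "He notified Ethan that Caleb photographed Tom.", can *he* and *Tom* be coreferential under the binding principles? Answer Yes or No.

*Tom* is an R-expression; Principle C requires it to be free (not bound by any c-commanding expression).
— he: subject of the matrix clause; the pronoun c-commands the R-expression — coreference blocked (Principle C).

No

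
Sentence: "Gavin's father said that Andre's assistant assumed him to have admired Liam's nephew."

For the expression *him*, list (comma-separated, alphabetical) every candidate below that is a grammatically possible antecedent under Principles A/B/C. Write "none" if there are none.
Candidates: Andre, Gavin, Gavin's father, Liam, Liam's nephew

*him* is a pronoun; Principle B requires it to be free in its binding domain — the clause headed by 'assumed'.
— Andre: possessor inside the subject DP of the clause headed by 'assumed'; does not c-command the pronoun — Principle B does not apply; allowed.
— Gavin: possessor inside the subject DP of the matrix clause; does not c-command the pronoun — Principle B does not apply; allowed.
— Gavin's father: subject of the matrix clause; c-commands the pronoun but lies outside its binding domain — allowed.
— Liam: possessor inside the object DP of the clause headed by 'admired'; is c-commanded by the pronoun; coreference would bind this R-expression — blocked (Principle C).
— Liam's nephew: object of the clause headed by 'admired'; is c-commanded by the pronoun; coreference would bind this R-expression — blocked (Principle C).

Andre, Gavin, Gavin's father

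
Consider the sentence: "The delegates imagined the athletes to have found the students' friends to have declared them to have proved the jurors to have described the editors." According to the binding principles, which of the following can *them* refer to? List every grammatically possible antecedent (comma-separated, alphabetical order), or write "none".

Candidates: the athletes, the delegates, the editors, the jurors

*them* is a pronoun; Principle B requires it to be free in its binding domain — the clause headed by 'declared'.
— the athletes: subject of the clause headed by 'found'; c-commands the pronoun but lies outside its binding domain — allowed.
— the delegates: subject of the matrix clause; c-commands the pronoun but lies outside its binding domain — allowed.
— the editors: object of the clause headed by 'described'; is c-commanded by the pronoun; coreference would bind this R-expression — blocked (Principle C).
— the jurors: subject of the clause headed by 'described'; is c-commanded by the pronoun; coreference would bind this R-expression — blocked (Principle C).

the athletes, the delegates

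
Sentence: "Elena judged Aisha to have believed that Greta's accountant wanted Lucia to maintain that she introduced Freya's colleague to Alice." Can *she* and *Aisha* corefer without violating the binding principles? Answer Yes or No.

Yes

*Aisha* is an R-expression; Principle C requires it to be free (not bound by any c-commanding expression).
— she: subject of the clause headed by 'introduced'; the pronoun does not c-command the R-expression — coreference allowed.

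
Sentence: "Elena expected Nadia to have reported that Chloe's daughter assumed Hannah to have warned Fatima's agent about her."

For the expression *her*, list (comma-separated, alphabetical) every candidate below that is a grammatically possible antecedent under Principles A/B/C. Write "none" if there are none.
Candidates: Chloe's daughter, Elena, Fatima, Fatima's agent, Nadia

*her* is a pronoun; Principle B requires it to be free in its binding domain — the clause headed by 'warned'.
— Chloe's daughter: subject of the clause headed by 'assumed'; c-commands the pronoun but lies outside its binding domain — allowed.
— Elena: subject of the matrix clause; c-commands the pronoun but lies outside its binding domain — allowed.
— Fatima: possessor inside the object DP of the clause headed by 'warned'; does not c-command the pronoun — Principle B does not apply; allowed.
— Fatima's agent: object of the clause headed by 'warned'; c-commands the pronoun within its binding domain — blocked (Principle B).
— Nadia: subject of the clause headed by 'reported'; c-commands the pronoun but lies outside its binding domain — allowed.

Chloe's daughter, Elena, Fatima, Nadia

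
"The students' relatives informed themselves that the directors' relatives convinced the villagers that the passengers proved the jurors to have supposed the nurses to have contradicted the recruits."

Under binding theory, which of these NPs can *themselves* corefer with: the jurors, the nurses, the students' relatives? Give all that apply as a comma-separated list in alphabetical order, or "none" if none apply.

the students' relatives

*themselves* is a reflexive; Principle A requires it to be bound within its binding domain — the matrix clause.
— the jurors: subject of the clause headed by 'supposed'; does not c-command the reflexive — cannot bind it (Principle A).
— the nurses: subject of the clause headed by 'contradicted'; does not c-command the reflexive — cannot bind it (Principle A).
— the students' relatives: subject of the matrix clause; c-commands the reflexive within its binding domain — allowed (Principle A).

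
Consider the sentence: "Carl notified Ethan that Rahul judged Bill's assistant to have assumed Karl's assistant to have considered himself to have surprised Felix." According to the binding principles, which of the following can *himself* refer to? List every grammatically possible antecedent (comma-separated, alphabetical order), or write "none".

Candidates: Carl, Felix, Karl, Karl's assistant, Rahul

*himself* is a reflexive; Principle A requires it to be bound within its binding domain — the clause headed by 'considered'.
— Carl: subject of the matrix clause; c-commands the reflexive but lies outside its binding domain — cannot bind it (Principle A).
— Felix: object of the clause headed by 'surprised'; does not c-command the reflexive — cannot bind it (Principle A).
— Karl: possessor inside the subject DP of the clause headed by 'considered'; does not c-command the reflexive — cannot bind it (Principle A).
— Karl's assistant: subject of the clause headed by 'considered'; c-commands the reflexive within its binding domain — allowed (Principle A).
— Rahul: subject of the clause headed by 'judged'; c-commands the reflexive but lies outside its binding domain — cannot bind it (Principle A).

Karl's assistant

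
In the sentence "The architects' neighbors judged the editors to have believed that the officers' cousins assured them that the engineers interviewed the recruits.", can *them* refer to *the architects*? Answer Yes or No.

Yes

*them* is a pronoun; Principle B requires it to be free in its binding domain — the clause headed by 'assured'.
— the architects: possessor inside the subject DP of the matrix clause; does not c-command the pronoun — Principle B does not apply; allowed.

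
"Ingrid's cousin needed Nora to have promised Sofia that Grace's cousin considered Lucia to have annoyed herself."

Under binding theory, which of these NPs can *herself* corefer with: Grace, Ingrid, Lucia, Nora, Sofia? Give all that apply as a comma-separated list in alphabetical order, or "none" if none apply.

*herself* is a reflexive; Principle A requires it to be bound within its binding domain — the clause headed by 'annoyed'.
— Grace: possessor inside the subject DP of the clause headed by 'considered'; does not c-command the reflexive — cannot bind it (Principle A).
— Ingrid: possessor inside the subject DP of the matrix clause; does not c-command the reflexive — cannot bind it (Principle A).
— Lucia: subject of the clause headed by 'annoyed'; c-commands the reflexive within its binding domain — allowed (Principle A).
— Nora: subject of the clause headed by 'promised'; c-commands the reflexive but lies outside its binding domain — cannot bind it (Principle A).
— Sofia: object of the clause headed by 'promised'; c-commands the reflexive but lies outside its binding domain — cannot bind it (Principle A).

Lucia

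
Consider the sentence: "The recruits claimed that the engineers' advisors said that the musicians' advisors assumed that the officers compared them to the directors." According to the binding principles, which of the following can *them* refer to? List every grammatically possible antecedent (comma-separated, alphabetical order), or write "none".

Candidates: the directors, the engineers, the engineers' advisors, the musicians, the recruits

*them* is a pronoun; Principle B requires it to be free in its binding domain — the clause headed by 'compared'.
— the directors: second object of the clause headed by 'compared'; is c-commanded by the pronoun; coreference would bind this R-expression — blocked (Principle C).
— the engineers: possessor inside the subject DP of the clause headed by 'said'; does not c-command the pronoun — Principle B does not apply; allowed.
— the engineers' advisors: subject of the clause headed by 'said'; c-commands the pronoun but lies outside its binding domain — allowed.
— the musicians: possessor inside the subject DP of the clause headed by 'assumed'; does not c-command the pronoun — Principle B does not apply; allowed.
— the recruits: subject of the matrix clause; c-commands the pronoun but lies outside its binding domain — allowed.

the engineers, the engineers' advisors, the musicians, the recruits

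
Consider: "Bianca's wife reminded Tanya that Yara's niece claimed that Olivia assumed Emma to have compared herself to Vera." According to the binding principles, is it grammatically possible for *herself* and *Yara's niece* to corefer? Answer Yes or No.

No

*herself* is a reflexive; Principle A requires it to be bound within its binding domain — the clause headed by 'compared'.
— Yara's niece: subject of the clause headed by 'claimed'; c-commands the reflexive but lies outside its binding domain — cannot bind it (Principle A).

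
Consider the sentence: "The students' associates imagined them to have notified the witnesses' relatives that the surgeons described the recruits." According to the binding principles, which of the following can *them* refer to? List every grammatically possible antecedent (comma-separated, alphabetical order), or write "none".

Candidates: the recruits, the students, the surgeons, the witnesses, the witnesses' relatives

*them* is a pronoun; Principle B requires it to be free in its binding domain — the matrix clause.
— the recruits: object of the clause headed by 'described'; is c-commanded by the pronoun; coreference would bind this R-expression — blocked (Principle C).
— the students: possessor inside the subject DP of the matrix clause; does not c-command the pronoun — Principle B does not apply; allowed.
— the surgeons: subject of the clause headed by 'described'; is c-commanded by the pronoun; coreference would bind this R-expression — blocked (Principle C).
— the witnesses: possessor inside the object DP of the clause headed by 'notified'; is c-commanded by the pronoun; coreference would bind this R-expression — blocked (Principle C).
— the witnesses' relatives: object of the clause headed by 'notified'; is c-commanded by the pronoun; coreference would bind this R-expression — blocked (Principle C).

the students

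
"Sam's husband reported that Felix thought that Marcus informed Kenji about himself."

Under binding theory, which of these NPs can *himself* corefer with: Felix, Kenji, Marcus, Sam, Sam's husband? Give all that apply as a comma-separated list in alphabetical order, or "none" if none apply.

Kenji, Marcus

*himself* is a reflexive; Principle A requires it to be bound within its binding domain — the clause headed by 'informed'.
— Felix: subject of the clause headed by 'thought'; c-commands the reflexive but lies outside its binding domain — cannot bind it (Principle A).
— Kenji: object of the clause headed by 'informed'; c-commands the reflexive within its binding domain — allowed (Principle A).
— Marcus: subject of the clause headed by 'informed'; c-commands the reflexive within its binding domain — allowed (Principle A).
— Sam: possessor inside the subject DP of the matrix clause; does not c-command the reflexive — cannot bind it (Principle A).
— Sam's husband: subject of the matrix clause; c-commands the reflexive but lies outside its binding domain — cannot bind it (Principle A).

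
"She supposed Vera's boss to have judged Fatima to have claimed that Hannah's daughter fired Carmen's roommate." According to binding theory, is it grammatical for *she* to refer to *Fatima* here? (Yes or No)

No

*Fatima* is an R-expression; Principle C requires it to be free (not bound by any c-commanding expression).
— she: subject of the matrix clause; the pronoun c-commands the R-expression — coreference blocked (Principle C).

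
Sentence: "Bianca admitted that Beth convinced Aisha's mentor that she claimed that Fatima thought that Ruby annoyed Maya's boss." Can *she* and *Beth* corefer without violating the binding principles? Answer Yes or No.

Yes

*Beth* is an R-expression; Principle C requires it to be free (not bound by any c-commanding expression).
— she: subject of the clause headed by 'claimed'; the pronoun does not c-command the R-expression — coreference allowed.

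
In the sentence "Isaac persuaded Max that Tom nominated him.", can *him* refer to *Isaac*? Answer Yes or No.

*him* is a pronoun; Principle B requires it to be free in its binding domain — the clause headed by 'nominated'.
— Isaac: subject of the matrix clause; c-commands the pronoun but lies outside its binding domain — allowed.

Yes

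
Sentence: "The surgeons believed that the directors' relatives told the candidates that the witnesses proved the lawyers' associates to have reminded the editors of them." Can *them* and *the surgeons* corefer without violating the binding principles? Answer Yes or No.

*the surgeons* is an R-expression; Principle C requires it to be free (not bound by any c-commanding expression).
— them: second object of the clause headed by 'reminded'; the pronoun does not c-command the R-expression — coreference allowed.

Yes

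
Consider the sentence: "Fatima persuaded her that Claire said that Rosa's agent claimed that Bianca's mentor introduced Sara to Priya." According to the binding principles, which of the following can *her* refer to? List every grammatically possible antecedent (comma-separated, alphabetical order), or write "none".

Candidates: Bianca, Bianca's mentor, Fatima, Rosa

none

*her* is a pronoun; Principle B requires it to be free in its binding domain — the matrix clause.
— Bianca: possessor inside the subject DP of the clause headed by 'introduced'; is c-commanded by the pronoun; coreference would bind this R-expression — blocked (Principle C).
— Bianca's mentor: subject of the clause headed by 'introduced'; is c-commanded by the pronoun; coreference would bind this R-expression — blocked (Principle C).
— Fatima: subject of the matrix clause; c-commands the pronoun within its binding domain — blocked (Principle B).
— Rosa: possessor inside the subject DP of the clause headed by 'claimed'; is c-commanded by the pronoun; coreference would bind this R-expression — blocked (Principle C).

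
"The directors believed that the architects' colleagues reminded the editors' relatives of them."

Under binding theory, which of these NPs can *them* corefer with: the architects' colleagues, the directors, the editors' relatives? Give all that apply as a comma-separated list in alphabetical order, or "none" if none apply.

the directors

*them* is a pronoun; Principle B requires it to be free in its binding domain — the clause headed by 'reminded'.
— the architects' colleagues: subject of the clause headed by 'reminded'; c-commands the pronoun within its binding domain — blocked (Principle B).
— the directors: subject of the matrix clause; c-commands the pronoun but lies outside its binding domain — allowed.
— the editors' relatives: object of the clause headed by 'reminded'; c-commands the pronoun within its binding domain — blocked (Principle B).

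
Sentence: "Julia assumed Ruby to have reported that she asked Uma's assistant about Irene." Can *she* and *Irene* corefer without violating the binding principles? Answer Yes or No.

No

*Irene* is an R-expression; Principle C requires it to be free (not bound by any c-commanding expression).
— she: subject of the clause headed by 'asked'; the pronoun c-commands the R-expression — coreference blocked (Principle C).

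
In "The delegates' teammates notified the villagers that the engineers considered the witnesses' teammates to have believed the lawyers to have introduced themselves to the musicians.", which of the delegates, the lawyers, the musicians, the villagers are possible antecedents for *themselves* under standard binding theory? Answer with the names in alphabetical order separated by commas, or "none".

the lawyers

*themselves* is a reflexive; Principle A requires it to be bound within its binding domain — the clause headed by 'introduced'.
— the delegates: possessor inside the subject DP of the matrix clause; does not c-command the reflexive — cannot bind it (Principle A).
— the lawyers: subject of the clause headed by 'introduced'; c-commands the reflexive within its binding domain — allowed (Principle A).
— the musicians: second object of the clause headed by 'introduced'; does not c-command the reflexive — cannot bind it (Principle A).
— the villagers: object of the matrix clause; c-commands the reflexive but lies outside its binding domain — cannot bind it (Principle A).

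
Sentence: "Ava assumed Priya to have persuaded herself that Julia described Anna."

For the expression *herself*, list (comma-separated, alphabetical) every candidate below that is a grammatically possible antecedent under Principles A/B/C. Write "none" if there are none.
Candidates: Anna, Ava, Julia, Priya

Priya

*herself* is a reflexive; Principle A requires it to be bound within its binding domain — the clause headed by 'persuaded'.
— Anna: object of the clause headed by 'described'; does not c-command the reflexive — cannot bind it (Principle A).
— Ava: subject of the matrix clause; c-commands the reflexive but lies outside its binding domain — cannot bind it (Principle A).
— Julia: subject of the clause headed by 'described'; does not c-command the reflexive — cannot bind it (Principle A).
— Priya: subject of the clause headed by 'persuaded'; c-commands the reflexive within its binding domain — allowed (Principle A).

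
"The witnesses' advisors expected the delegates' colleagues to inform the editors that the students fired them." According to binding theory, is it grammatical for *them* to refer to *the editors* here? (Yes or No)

*the editors* is an R-expression; Principle C requires it to be free (not bound by any c-commanding expression).
— them: object of the clause headed by 'fired'; the pronoun does not c-command the R-expression — coreference allowed.

Yes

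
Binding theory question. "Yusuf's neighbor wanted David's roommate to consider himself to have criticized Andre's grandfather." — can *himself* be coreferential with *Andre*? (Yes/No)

*himself* is a reflexive; Principle A requires it to be bound within its binding domain — the clause headed by 'consider'.
— Andre: possessor inside the object DP of the clause headed by 'criticized'; does not c-command the reflexive — cannot bind it (Principle A).

No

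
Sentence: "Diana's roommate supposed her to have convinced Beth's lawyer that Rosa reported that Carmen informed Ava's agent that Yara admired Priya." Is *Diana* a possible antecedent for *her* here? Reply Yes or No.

Yes

*her* is a pronoun; Principle B requires it to be free in its binding domain — the matrix clause.
— Diana: possessor inside the subject DP of the matrix clause; does not c-command the pronoun — Principle B does not apply; allowed.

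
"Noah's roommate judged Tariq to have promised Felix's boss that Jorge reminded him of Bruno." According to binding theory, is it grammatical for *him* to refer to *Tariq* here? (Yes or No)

*Tariq* is an R-expression; Principle C requires it to be free (not bound by any c-commanding expression).
— him: object of the clause headed by 'reminded'; the pronoun does not c-command the R-expression — coreference allowed.

Yes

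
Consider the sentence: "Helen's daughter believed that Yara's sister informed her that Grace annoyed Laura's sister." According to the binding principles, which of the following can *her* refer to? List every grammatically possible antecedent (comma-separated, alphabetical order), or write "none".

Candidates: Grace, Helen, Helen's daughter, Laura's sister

*her* is a pronoun; Principle B requires it to be free in its binding domain — the clause headed by 'informed'.
— Grace: subject of the clause headed by 'annoyed'; is c-commanded by the pronoun; coreference would bind this R-expression — blocked (Principle C).
— Helen: possessor inside the subject DP of the matrix clause; does not c-command the pronoun — Principle B does not apply; allowed.
— Helen's daughter: subject of the matrix clause; c-commands the pronoun but lies outside its binding domain — allowed.
— Laura's sister: object of the clause headed by 'annoyed'; is c-commanded by the pronoun; coreference would bind this R-expression — blocked (Principle C).

Helen, Helen's daughter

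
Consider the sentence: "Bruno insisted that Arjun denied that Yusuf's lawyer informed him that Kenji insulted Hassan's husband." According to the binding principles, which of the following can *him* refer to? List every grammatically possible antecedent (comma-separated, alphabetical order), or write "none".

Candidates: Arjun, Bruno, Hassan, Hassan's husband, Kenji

*him* is a pronoun; Principle B requires it to be free in its binding domain — the clause headed by 'informed'.
— Arjun: subject of the clause headed by 'denied'; c-commands the pronoun but lies outside its binding domain — allowed.
— Bruno: subject of the matrix clause; c-commands the pronoun but lies outside its binding domain — allowed.
— Hassan: possessor inside the object DP of the clause headed by 'insulted'; is c-commanded by the pronoun; coreference would bind this R-expression — blocked (Principle C).
— Hassan's husband: object of the clause headed by 'insulted'; is c-commanded by the pronoun; coreference would bind this R-expression — blocked (Principle C).
— Kenji: subject of the clause headed by 'insulted'; is c-commanded by the pronoun; coreference would bind this R-expression — blocked (Principle C).

Arjun, Bruno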